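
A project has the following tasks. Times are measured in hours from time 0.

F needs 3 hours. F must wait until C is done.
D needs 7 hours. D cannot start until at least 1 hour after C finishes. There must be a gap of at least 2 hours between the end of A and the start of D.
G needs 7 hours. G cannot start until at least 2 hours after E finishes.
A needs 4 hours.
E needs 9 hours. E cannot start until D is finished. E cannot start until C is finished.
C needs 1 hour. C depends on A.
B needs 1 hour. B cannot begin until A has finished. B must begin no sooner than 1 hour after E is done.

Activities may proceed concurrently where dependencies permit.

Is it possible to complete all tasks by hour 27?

A can start immediately at hour 0; it finishes at hour 4.
After A (finishes hour 4), C can start at hour 4 and finishes at hour 5.
F waits on C (finishes hour 5), so it starts at hour 5 and finishes at 5 + 3 = hour 8.
D needs all of C (finishes hour 5, plus 1-hour gap → hour 6); A (finishes hour 4, plus 2-hour gap → hour 6). That puts its earliest start at hour 6; it finishes at 6 + 7 = hour 13.
E needs all of D (finishes hour 13); C (finishes hour 5). That puts its earliest start at hour 13; it finishes at 13 + 9 = hour 22.
After E (finishes hour 22, plus 2-hour gap → hour 24), G can start at hour 24 and finishes at hour 31.
B has to wait for A (finishes hour 4); E (finishes hour 22, plus 1-hour gap → hour 23). The latest of these is hour 23, so B runs hour 23 to 23 + 1 = hour 24.
The earliest everything can be done is hour 31, which is after the deadline of 27, so it is not possible.

No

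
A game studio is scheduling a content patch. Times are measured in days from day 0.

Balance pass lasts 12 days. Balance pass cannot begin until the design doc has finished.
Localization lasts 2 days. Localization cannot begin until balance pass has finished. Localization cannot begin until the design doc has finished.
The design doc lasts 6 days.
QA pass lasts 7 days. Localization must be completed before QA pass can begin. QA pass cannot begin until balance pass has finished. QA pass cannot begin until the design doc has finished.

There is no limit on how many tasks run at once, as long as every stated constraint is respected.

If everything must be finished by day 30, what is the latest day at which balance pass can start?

QA pass has no dependents, so it just needs to finish by day 30. Starting by 30 − 7 = day 23 achieves that.
Localization feeds into QA pass (must start by day 23); so localization must finish by day 23 and therefore start by day 21.
For balance pass: localization (must start by day 21); QA pass (must start by day 23). The most restrictive is day 21; with a 12-day duration, balance pass must start by day 9.

9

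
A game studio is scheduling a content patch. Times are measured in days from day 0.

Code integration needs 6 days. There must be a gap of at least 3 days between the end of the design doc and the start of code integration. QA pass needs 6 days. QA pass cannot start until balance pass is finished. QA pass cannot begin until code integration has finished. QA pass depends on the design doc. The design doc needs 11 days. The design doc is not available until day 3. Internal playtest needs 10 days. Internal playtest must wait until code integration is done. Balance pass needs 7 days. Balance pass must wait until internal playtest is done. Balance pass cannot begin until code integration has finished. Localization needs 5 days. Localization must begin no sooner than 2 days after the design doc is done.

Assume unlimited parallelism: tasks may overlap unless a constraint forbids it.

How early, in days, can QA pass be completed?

46

The design doc waits on its own release at day 3, so it starts at day 3 and finishes at 3 + 11 = day 14.
After the design doc (finishes day 14, plus 3-day gap → day 17), code integration can start at day 17 and finishes at day 23.
Internal playtest cannot begin until code integration (finishes day 23). It runs from day 23 to 23 + 10 = day 33.
For balance pass: internal playtest (finishes day 33); code integration (finishes day 23). Taking the maximum gives a start of day 33, and it finishes at 33 + 7 = day 40.
For QA pass: balance pass (finishes day 40); code integration (finishes day 23); the design doc (finishes day 14). Taking the maximum gives a start of day 40, and it finishes at 40 + 6 = day 46.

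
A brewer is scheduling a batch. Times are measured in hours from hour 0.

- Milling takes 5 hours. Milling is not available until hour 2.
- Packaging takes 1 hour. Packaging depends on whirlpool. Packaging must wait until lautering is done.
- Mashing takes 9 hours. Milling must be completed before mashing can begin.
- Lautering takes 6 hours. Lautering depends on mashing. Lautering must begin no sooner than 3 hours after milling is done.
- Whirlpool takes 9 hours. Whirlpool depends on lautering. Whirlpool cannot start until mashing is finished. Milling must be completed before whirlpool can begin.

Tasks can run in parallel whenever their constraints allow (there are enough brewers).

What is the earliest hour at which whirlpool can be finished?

Milling waits on its own release at hour 2, so it starts at hour 2 and finishes at 2 + 5 = hour 7.
Mashing waits on milling (finishes hour 7), so it starts at hour 7 and finishes at 7 + 9 = hour 16.
For lautering: mashing (finishes hour 16); milling (finishes hour 7, plus 3-hour gap → hour 10). Taking the maximum gives a start of hour 16, and it finishes at 16 + 6 = hour 22.
Whirlpool needs all of lautering (finishes hour 22); mashing (finishes hour 16); milling (finishes hour 7). That puts its earliest start at hour 22; it finishes at 22 + 9 = hour 31.

31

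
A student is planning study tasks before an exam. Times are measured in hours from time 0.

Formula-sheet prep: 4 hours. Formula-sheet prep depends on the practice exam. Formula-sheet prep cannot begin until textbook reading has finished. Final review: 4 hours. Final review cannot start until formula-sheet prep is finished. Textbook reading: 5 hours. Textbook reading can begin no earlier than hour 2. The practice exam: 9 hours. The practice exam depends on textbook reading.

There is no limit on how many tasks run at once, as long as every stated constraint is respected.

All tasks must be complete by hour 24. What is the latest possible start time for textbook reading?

2

To finish by hour 24, final review (duration 4) must start no later than hour 20.
Since final review (must start by hour 20) depends on it, formula-sheet prep must finish by hour 20. Backing off its 4-hour duration gives a latest start of hour 16.
Since formula-sheet prep (must start by hour 16) depends on it, the practice exam must finish by hour 16. Backing off its 9-hour duration gives a latest start of hour 7.
Textbook reading has several dependents: the practice exam (must start by hour 7); formula-sheet prep (must start by hour 16). The earliest of those limits is hour 7, so textbook reading must start by 7 − 5 = hour 2.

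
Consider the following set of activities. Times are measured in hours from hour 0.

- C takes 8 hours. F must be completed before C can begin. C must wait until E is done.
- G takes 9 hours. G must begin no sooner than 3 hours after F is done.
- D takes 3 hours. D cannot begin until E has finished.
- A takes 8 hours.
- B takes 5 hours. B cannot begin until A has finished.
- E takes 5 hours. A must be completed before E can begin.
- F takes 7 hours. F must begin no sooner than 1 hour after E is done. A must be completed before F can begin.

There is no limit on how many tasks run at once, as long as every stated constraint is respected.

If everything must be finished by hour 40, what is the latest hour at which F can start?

C has no dependents, so it just needs to finish by hour 40. Starting by 40 − 8 = hour 32 achieves that.
G must finish by hour 40; it takes 9 hours, so it must start by 40 − 9 = hour 31.
For F: C (must start by hour 32); G (must start by hour 31, minus 3-hour gap → hour 28). The most restrictive is hour 28; with a 7-hour duration, F must start by hour 21.

21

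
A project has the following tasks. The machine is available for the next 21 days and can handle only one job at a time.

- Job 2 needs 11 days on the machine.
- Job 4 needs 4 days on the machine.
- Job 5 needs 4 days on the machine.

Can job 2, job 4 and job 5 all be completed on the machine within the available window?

Running back to back, the jobs need 11 + 4 + 4 = 19 days on the machine.
Since 19 ≤ 21, they fit within the window.

Yes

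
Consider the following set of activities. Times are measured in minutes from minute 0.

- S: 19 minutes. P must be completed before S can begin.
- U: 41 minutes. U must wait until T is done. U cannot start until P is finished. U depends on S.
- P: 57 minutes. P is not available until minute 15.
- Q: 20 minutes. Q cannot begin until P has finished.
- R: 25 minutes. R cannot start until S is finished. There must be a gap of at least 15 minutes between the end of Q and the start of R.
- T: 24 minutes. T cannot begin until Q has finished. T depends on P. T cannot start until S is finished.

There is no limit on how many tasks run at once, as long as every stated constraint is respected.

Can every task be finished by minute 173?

After its own release at minute 15, P can start at minute 15 and finishes at minute 72.
After P (finishes minute 72), S can start at minute 72 and finishes at minute 91.
After P (finishes minute 72), Q can start at minute 72 and finishes at minute 92.
T has to wait for Q (finishes minute 92); P (finishes minute 72); S (finishes minute 91). The latest of these is minute 92, so T runs minute 92 to 92 + 24 = minute 116.
U cannot start until T (finishes minute 116); P (finishes minute 72); S (finishes minute 91). The controlling bound is minute 116, so U finishes at 116 + 41 = minute 157.
For R: S (finishes minute 91); Q (finishes minute 92, plus 15-minute gap → minute 107). Taking the maximum gives a start of minute 107, and it finishes at 107 + 25 = minute 132.
Every task is finished by minute 157, which is no later than the deadline of 173, so the schedule is feasible.

Yes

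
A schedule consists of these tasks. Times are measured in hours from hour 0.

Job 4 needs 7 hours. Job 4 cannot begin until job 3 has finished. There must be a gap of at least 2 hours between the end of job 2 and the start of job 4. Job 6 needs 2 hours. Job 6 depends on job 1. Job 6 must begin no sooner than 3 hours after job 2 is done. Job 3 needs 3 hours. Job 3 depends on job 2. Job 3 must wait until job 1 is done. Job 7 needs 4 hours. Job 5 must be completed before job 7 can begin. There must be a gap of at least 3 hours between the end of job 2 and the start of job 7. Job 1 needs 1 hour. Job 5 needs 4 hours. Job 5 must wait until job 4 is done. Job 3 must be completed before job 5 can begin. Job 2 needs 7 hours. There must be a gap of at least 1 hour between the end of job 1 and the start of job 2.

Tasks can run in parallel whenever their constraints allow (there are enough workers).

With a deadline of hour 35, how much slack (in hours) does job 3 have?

Job 1 has no prerequisites, so it starts at hour 0 and finishes at hour 1.
Job 2 cannot begin until job 1 (finishes hour 1, plus 1-hour gap → hour 2). It runs from hour 2 to 2 + 7 = hour 9.
For job 3: job 2 (finishes hour 9); job 1 (finishes hour 1). Taking the maximum gives a start of hour 9, and it finishes at 9 + 3 = hour 12.

Working backward from the deadline:
Nothing follows job 7; the deadline of hour 35 is its only limit. It must start by 35 − 4 = hour 31.
Job 5 feeds into job 7 (must start by hour 31); so job 5 must finish by hour 31 and therefore start by hour 27.
Job 4 has to be done before job 5 (must start by hour 27). That means finishing by hour 27, i.e. starting by 27 − 7 = hour 20.
Job 3 has several dependents: job 4 (must start by hour 20); job 5 (must start by hour 27). The earliest of those limits is hour 20, so job 3 must start by 20 − 3 = hour 17.
So job 3 can start as early as hour 9 and as late as hour 17, giving 17 − 9 = 8 hours of slack.

8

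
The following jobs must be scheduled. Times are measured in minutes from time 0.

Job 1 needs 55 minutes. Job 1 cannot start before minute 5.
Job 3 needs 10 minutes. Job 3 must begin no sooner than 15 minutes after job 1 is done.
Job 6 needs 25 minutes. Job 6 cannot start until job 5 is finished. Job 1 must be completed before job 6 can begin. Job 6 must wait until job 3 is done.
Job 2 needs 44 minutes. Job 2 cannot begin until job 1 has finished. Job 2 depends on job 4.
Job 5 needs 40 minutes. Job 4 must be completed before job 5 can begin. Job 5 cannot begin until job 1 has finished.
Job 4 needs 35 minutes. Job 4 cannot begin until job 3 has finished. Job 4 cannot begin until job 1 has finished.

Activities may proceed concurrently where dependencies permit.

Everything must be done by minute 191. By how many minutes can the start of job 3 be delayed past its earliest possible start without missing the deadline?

After its own release at minute 5, job 1 can start at minute 5 and finishes at minute 60.
After job 1 (finishes minute 60, plus 15-minute gap → minute 75), job 3 can start at minute 75 and finishes at minute 85.

Working backward from the deadline:
To finish by minute 191, job 2 (duration 44) must start no later than minute 147.
Nothing follows job 6; the deadline of minute 191 is its only limit. It must start by 191 − 25 = minute 166.
Job 5 feeds into job 6 (must start by minute 166); so job 5 must finish by minute 166 and therefore start by minute 126.
For job 4: job 2 (must start by minute 147); job 5 (must start by minute 126). The most restrictive is minute 126; with a 35-minute duration, job 4 must start by minute 91.
Job 3 feeds job 4 (must start by minute 91); job 6 (must start by minute 166). Taking the minimum, job 3 must finish by minute 91 and start by 91 − 10 = minute 81.
So job 3 can start as early as minute 75 and as late as minute 81, giving 81 − 75 = 6 minutes of slack.

6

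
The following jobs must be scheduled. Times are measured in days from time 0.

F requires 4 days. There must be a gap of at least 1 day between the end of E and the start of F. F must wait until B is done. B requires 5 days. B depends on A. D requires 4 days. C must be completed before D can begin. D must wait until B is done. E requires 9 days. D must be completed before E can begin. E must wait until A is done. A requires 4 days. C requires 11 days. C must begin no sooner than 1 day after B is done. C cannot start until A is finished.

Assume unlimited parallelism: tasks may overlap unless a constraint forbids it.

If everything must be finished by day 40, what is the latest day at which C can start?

To finish by day 40, F (duration 4) must start no later than day 36.
Since F (must start by day 36, minus 1-day gap → day 35) depends on it, E must finish by day 35. Backing off its 9-day duration gives a latest start of day 26.
D feeds into E (must start by day 26); so D must finish by day 26 and therefore start by day 22.
C must finish before D (must start by day 22). With an 11-day duration, C must start by 22 − 11 = day 11.

11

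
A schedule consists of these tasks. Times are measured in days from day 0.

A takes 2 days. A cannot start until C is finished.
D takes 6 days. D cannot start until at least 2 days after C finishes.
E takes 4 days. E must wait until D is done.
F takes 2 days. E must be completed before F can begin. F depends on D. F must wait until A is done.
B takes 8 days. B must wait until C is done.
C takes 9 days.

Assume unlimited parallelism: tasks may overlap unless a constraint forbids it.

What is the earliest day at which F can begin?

21

C can start immediately at day 0; it finishes at day 9.
D cannot begin until C (finishes day 9, plus 2-day gap → day 11). It runs from day 11 to 11 + 6 = day 17.
E cannot begin until D (finishes day 17). It runs from day 17 to 17 + 4 = day 21.
A cannot begin until C (finishes day 9). It runs from day 9 to 9 + 2 = day 11.
F waits on E (finishes day 21); D (finishes day 17); A (finishes day 11). The latest of these is day 21, which is the earliest F can start.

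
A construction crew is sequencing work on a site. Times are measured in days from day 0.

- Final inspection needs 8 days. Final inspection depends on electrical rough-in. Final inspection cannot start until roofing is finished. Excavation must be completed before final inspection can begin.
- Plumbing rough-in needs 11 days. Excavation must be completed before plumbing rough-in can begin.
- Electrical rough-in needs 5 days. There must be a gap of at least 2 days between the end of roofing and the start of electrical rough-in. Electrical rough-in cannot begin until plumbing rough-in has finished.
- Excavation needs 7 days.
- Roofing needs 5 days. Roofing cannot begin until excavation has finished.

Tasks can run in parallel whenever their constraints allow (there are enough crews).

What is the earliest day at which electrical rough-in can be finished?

Excavation has no prerequisites, so it starts at day 0 and finishes at day 7.
After excavation (finishes day 7), plumbing rough-in can start at day 7 and finishes at day 18.
After excavation (finishes day 7), roofing can start at day 7 and finishes at day 12.
Electrical rough-in cannot start until roofing (finishes day 12, plus 2-day gap → day 14); plumbing rough-in (finishes day 18). The controlling bound is day 18, so electrical rough-in finishes at 18 + 5 = day 23.

23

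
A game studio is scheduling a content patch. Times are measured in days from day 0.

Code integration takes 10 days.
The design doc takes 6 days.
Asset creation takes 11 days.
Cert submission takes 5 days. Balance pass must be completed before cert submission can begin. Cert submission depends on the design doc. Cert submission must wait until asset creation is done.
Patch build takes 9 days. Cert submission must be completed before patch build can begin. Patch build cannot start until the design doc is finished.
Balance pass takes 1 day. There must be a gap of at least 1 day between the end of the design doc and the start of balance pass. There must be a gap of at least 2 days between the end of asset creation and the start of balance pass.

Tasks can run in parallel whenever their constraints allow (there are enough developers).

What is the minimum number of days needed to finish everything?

28

Code integration has no prerequisites, so it starts at day 0 and finishes at day 10.
Asset creation can start immediately at day 0; it finishes at day 11.
Nothing blocks the design doc, so it runs from day 0 to day 6.
Balance pass has to wait for the design doc (finishes day 6, plus 1-day gap → day 7); asset creation (finishes day 11, plus 2-day gap → day 13). The latest of these is day 13, so balance pass runs day 13 to 13 + 1 = day 14.
Cert submission needs all of balance pass (finishes day 14); the design doc (finishes day 6); asset creation (finishes day 11). That puts its earliest start at day 14; it finishes at 14 + 5 = day 19.
Patch build has to wait for cert submission (finishes day 19); the design doc (finishes day 6). The latest of these is day 19, so patch build runs day 19 to 19 + 9 = day 28.
All tasks are finished once the last one completes. Finish times: The design doc at 6, Asset creation at 11, Code integration at 10, Balance pass at 14, Cert submission at 19, Patch build at 28. The latest is day 28.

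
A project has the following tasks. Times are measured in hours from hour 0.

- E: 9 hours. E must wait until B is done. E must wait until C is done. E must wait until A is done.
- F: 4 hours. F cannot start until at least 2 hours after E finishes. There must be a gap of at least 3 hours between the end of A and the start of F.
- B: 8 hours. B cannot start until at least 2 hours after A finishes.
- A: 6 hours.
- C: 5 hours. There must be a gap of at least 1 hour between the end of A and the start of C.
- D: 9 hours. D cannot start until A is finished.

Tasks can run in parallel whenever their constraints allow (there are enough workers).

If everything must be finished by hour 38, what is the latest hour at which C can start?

F must finish by hour 38; it takes 4 hours, so it must start by 38 − 4 = hour 34.
E feeds into F (must start by hour 34, minus 2-hour gap → hour 32); so E must finish by hour 32 and therefore start by hour 23.
C has to be done before E (must start by hour 23). That means finishing by hour 23, i.e. starting by 23 − 5 = hour 18.

18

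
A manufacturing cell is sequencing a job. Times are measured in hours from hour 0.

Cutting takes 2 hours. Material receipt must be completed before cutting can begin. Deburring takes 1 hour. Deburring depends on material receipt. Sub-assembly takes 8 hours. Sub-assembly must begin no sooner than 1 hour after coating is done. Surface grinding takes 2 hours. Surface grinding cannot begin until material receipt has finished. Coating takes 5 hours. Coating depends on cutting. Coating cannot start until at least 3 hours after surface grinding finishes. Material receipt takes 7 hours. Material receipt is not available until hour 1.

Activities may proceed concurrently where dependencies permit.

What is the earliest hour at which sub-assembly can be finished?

27

Material receipt waits on its own release at hour 1, so it starts at hour 1 and finishes at 1 + 7 = hour 8.
After material receipt (finishes hour 8), surface grinding can start at hour 8 and finishes at hour 10.
After material receipt (finishes hour 8), cutting can start at hour 8 and finishes at hour 10.
Coating has to wait for cutting (finishes hour 10); surface grinding (finishes hour 10, plus 3-hour gap → hour 13). The latest of these is hour 13, so coating runs hour 13 to 13 + 5 = hour 18.
Sub-assembly cannot begin until coating (finishes hour 18, plus 1-hour gap → hour 19). It runs from hour 19 to 19 + 8 = hour 27.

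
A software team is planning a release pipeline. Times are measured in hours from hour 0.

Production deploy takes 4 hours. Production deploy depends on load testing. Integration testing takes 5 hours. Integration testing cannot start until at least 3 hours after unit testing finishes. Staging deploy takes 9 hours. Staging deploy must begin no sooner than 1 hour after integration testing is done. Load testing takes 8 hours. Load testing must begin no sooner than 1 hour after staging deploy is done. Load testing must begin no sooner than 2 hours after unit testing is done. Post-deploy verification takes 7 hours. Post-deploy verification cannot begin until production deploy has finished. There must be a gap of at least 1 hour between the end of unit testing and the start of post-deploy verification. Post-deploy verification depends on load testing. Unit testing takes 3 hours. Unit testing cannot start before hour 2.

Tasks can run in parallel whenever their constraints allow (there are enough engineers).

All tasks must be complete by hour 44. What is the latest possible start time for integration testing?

9

Post-deploy verification has no dependents, so it just needs to finish by hour 44. Starting by 44 − 7 = hour 37 achieves that.
Production deploy feeds into post-deploy verification (must start by hour 37); so production deploy must finish by hour 37 and therefore start by hour 33.
Load testing feeds production deploy (must start by hour 33); post-deploy verification (must start by hour 37). Taking the minimum, load testing must finish by hour 33 and start by 33 − 8 = hour 25.
Staging deploy has to be done before load testing (must start by hour 25, minus 1-hour gap → hour 24). That means finishing by hour 24, i.e. starting by 24 − 9 = hour 15.
Integration testing feeds into staging deploy (must start by hour 15, minus 1-hour gap → hour 14); so integration testing must finish by hour 14 and therefore start by hour 9.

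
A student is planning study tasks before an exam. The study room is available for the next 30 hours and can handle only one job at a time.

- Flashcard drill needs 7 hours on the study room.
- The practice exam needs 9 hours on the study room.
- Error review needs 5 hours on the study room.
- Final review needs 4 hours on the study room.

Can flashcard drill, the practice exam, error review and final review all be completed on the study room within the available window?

Running back to back, the jobs need 7 + 9 + 5 + 4 = 25 hours on the study room.
Since 25 ≤ 30, they fit within the window.

Yes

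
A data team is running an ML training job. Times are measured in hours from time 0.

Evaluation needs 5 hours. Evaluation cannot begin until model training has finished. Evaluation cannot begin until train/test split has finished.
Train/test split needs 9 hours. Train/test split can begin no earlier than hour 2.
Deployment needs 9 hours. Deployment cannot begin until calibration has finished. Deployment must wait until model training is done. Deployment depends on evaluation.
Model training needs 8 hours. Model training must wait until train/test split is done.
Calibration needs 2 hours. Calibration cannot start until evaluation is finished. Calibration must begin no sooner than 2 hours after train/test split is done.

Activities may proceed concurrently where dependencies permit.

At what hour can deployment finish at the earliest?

After its own release at hour 2, train/test split can start at hour 2 and finishes at hour 11.
After train/test split (finishes hour 11), model training can start at hour 11 and finishes at hour 19.
Evaluation needs all of model training (finishes hour 19); train/test split (finishes hour 11). That puts its earliest start at hour 19; it finishes at 19 + 5 = hour 24.
Calibration cannot start until evaluation (finishes hour 24); train/test split (finishes hour 11, plus 2-hour gap → hour 13). The controlling bound is hour 24, so calibration finishes at 24 + 2 = hour 26.
Deployment cannot start until calibration (finishes hour 26); model training (finishes hour 19); evaluation (finishes hour 24). The controlling bound is hour 26, so deployment finishes at 26 + 9 = hour 35.

35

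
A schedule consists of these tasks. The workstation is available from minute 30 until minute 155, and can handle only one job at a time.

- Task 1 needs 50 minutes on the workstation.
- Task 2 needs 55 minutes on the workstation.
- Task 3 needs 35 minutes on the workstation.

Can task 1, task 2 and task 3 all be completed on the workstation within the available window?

No

The workstation window is 155 − 30 = 125 minutes.
Running back to back, the jobs need 50 + 55 + 35 = 140 minutes on the workstation.
Since 140 > 125, they cannot all fit.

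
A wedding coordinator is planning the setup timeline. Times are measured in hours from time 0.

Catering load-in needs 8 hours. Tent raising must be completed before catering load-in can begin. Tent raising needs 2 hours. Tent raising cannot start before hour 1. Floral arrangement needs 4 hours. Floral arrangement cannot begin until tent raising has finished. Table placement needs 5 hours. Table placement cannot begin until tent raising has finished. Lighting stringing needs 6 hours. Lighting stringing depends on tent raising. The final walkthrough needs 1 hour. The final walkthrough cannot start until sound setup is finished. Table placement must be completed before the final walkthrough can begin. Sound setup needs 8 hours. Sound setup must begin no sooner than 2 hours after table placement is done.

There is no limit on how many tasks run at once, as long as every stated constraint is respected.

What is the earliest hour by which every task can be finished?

Tent raising waits on its own release at hour 1, so it starts at hour 1 and finishes at 1 + 2 = hour 3.
Catering load-in cannot begin until tent raising (finishes hour 3). It runs from hour 3 to 3 + 8 = hour 11.
After tent raising (finishes hour 3), lighting stringing can start at hour 3 and finishes at hour 9.
After tent raising (finishes hour 3), floral arrangement can start at hour 3 and finishes at hour 7.
After tent raising (finishes hour 3), table placement can start at hour 3 and finishes at hour 8.
Sound setup waits on table placement (finishes hour 8, plus 2-hour gap → hour 10), so it starts at hour 10 and finishes at 10 + 8 = hour 18.
For the final walkthrough: sound setup (finishes hour 18); table placement (finishes hour 8). Taking the maximum gives a start of hour 18, and it finishes at 18 + 1 = hour 19.
All tasks are finished once the last one completes. Finish times: Tent raising at 3, Table placement at 8, Floral arrangement at 7, Lighting stringing at 9, Sound setup at 18, Catering load-in at 11, The final walkthrough at 19. The latest is hour 19.

19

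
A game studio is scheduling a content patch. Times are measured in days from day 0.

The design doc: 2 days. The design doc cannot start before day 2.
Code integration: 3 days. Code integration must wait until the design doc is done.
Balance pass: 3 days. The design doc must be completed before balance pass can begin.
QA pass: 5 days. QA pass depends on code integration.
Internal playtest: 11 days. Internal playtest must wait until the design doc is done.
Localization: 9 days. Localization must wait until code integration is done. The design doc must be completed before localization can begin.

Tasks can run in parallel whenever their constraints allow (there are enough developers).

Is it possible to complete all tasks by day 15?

The design doc waits on its own release at day 2, so it starts at day 2 and finishes at 2 + 2 = day 4.
Balance pass waits on the design doc (finishes day 4), so it starts at day 4 and finishes at 4 + 3 = day 7.
After the design doc (finishes day 4), internal playtest can start at day 4 and finishes at day 15.
After the design doc (finishes day 4), code integration can start at day 4 and finishes at day 7.
After code integration (finishes day 7), QA pass can start at day 7 and finishes at day 12.
Localization cannot start until code integration (finishes day 7); the design doc (finishes day 4). The controlling bound is day 7, so localization finishes at 7 + 9 = day 16.
The earliest everything can be done is day 16, which is after the deadline of 15, so it is not possible.

No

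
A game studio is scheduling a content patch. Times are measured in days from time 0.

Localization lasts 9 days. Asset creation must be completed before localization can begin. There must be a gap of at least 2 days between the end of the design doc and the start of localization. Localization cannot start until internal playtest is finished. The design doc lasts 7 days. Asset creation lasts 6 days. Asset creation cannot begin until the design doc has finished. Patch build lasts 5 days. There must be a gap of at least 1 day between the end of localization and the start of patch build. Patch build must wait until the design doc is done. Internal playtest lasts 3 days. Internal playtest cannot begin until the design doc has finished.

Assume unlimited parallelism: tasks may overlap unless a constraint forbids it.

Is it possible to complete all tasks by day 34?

The design doc has no prerequisites, so it starts at day 0 and finishes at day 7.
Internal playtest cannot begin until the design doc (finishes day 7). It runs from day 7 to 7 + 3 = day 10.
After the design doc (finishes day 7), asset creation can start at day 7 and finishes at day 13.
Localization needs all of asset creation (finishes day 13); the design doc (finishes day 7, plus 2-day gap → day 9); internal playtest (finishes day 10). That puts its earliest start at day 13; it finishes at 13 + 9 = day 22.
For patch build: localization (finishes day 22, plus 1-day gap → day 23); the design doc (finishes day 7). Taking the maximum gives a start of day 23, and it finishes at 23 + 5 = day 28.
Every task is finished by day 28, which is no later than the deadline of 34, so the schedule is feasible.

Yes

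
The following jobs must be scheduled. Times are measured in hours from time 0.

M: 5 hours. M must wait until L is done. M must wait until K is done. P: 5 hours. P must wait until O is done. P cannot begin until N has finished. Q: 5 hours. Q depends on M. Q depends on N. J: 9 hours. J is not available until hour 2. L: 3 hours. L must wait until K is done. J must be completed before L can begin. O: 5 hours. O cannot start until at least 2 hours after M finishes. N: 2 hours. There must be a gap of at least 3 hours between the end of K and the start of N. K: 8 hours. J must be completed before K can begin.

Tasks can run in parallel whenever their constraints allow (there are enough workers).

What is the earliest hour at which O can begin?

After its own release at hour 2, J can start at hour 2 and finishes at hour 11.
After J (finishes hour 11), K can start at hour 11 and finishes at hour 19.
L has to wait for K (finishes hour 19); J (finishes hour 11). The latest of these is hour 19, so L runs hour 19 to 19 + 3 = hour 22.
M has to wait for L (finishes hour 22); K (finishes hour 19). The latest of these is hour 22, so M runs hour 22 to 22 + 5 = hour 27.
O waits on M (finishes hour 27, plus 2-hour gap → hour 29), so the earliest it can start is hour 29.

29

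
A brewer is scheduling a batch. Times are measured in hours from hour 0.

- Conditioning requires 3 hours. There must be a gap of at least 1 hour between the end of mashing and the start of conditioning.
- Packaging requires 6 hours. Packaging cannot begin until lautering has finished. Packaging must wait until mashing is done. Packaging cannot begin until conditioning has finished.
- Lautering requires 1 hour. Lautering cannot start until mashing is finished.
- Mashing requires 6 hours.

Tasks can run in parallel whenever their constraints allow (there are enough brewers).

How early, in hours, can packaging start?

Mashing can start immediately at hour 0; it finishes at hour 6.
After mashing (finishes hour 6, plus 1-hour gap → hour 7), conditioning can start at hour 7 and finishes at hour 10.
Lautering waits on mashing (finishes hour 6), so it starts at hour 6 and finishes at 6 + 1 = hour 7.
Packaging waits on lautering (finishes hour 7); mashing (finishes hour 6); conditioning (finishes hour 10). The latest of these is hour 10, which is the earliest packaging can start.

10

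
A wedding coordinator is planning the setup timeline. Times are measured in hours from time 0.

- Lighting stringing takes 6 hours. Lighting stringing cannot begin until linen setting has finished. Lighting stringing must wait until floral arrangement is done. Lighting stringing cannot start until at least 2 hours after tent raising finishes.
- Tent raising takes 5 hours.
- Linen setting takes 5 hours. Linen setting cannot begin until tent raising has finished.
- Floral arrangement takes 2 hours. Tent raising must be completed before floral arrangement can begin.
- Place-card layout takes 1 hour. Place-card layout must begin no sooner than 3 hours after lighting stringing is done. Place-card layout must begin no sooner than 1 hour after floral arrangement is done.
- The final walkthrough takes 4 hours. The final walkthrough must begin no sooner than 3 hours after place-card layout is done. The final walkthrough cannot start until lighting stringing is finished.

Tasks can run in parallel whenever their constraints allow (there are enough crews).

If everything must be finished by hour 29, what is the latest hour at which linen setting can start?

7

To finish by hour 29, the final walkthrough (duration 4) must start no later than hour 25.
Since the final walkthrough (must start by hour 25, minus 3-hour gap → hour 22) depends on it, place-card layout must finish by hour 22. Backing off its 1-hour duration gives a latest start of hour 21.
Lighting stringing feeds place-card layout (must start by hour 21, minus 3-hour gap → hour 18); the final walkthrough (must start by hour 25). Taking the minimum, lighting stringing must finish by hour 18 and start by 18 − 6 = hour 12.
Linen setting feeds into lighting stringing (must start by hour 12); so linen setting must finish by hour 12 and therefore start by hour 7.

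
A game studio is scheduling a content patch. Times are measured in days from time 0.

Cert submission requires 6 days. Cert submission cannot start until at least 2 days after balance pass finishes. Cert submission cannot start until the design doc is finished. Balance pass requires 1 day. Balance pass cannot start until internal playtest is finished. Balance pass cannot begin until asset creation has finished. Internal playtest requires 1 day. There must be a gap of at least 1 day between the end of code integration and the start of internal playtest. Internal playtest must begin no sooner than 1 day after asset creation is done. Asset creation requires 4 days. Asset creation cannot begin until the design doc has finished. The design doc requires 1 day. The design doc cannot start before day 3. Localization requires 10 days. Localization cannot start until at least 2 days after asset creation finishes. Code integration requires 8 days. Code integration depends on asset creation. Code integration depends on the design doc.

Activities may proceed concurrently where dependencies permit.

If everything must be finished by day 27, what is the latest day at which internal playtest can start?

17

Cert submission must finish by day 27; it takes 6 days, so it must start by 27 − 6 = day 21.
Balance pass must finish before cert submission (must start by day 21, minus 2-day gap → day 19). With a 1-day duration, balance pass must start by 19 − 1 = day 18.
Internal playtest feeds into balance pass (must start by day 18); so internal playtest must finish by day 18 and therefore start by day 17.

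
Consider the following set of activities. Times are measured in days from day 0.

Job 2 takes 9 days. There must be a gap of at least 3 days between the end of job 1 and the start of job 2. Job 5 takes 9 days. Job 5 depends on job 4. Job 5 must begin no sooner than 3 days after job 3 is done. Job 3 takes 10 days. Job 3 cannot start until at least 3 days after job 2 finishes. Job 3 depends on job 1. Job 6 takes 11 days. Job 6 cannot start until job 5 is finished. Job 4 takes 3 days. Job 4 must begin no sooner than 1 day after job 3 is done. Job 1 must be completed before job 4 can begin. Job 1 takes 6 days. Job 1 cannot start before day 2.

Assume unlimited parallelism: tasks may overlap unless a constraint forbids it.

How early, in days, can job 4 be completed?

Job 1 waits on its own release at day 2, so it starts at day 2 and finishes at 2 + 6 = day 8.
After job 1 (finishes day 8, plus 3-day gap → day 11), job 2 can start at day 11 and finishes at day 20.
Job 3 has to wait for job 2 (finishes day 20, plus 3-day gap → day 23); job 1 (finishes day 8). The latest of these is day 23, so job 3 runs day 23 to 23 + 10 = day 33.
For job 4: job 3 (finishes day 33, plus 1-day gap → day 34); job 1 (finishes day 8). Taking the maximum gives a start of day 34, and it finishes at 34 + 3 = day 37.

37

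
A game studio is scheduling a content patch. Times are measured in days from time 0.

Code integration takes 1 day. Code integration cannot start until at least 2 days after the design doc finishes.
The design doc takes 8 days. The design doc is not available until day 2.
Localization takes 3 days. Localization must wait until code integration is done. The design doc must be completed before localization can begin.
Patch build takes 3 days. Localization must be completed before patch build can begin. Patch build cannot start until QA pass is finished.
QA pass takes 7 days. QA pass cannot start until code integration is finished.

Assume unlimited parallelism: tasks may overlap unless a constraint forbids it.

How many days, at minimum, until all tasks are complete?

The design doc waits on its own release at day 2, so it starts at day 2 and finishes at 2 + 8 = day 10.
Code integration cannot begin until the design doc (finishes day 10, plus 2-day gap → day 12). It runs from day 12 to 12 + 1 = day 13.
QA pass waits on code integration (finishes day 13), so it starts at day 13 and finishes at 13 + 7 = day 20.
Localization cannot start until code integration (finishes day 13); the design doc (finishes day 10). The controlling bound is day 13, so localization finishes at 13 + 3 = day 16.
Patch build needs all of localization (finishes day 16); QA pass (finishes day 20). That puts its earliest start at day 20; it finishes at 20 + 3 = day 23.
All tasks are finished once the last one completes. Finish times: The design doc at 10, Code integration at 13, Localization at 16, QA pass at 20, Patch build at 23. The latest is day 23.

23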